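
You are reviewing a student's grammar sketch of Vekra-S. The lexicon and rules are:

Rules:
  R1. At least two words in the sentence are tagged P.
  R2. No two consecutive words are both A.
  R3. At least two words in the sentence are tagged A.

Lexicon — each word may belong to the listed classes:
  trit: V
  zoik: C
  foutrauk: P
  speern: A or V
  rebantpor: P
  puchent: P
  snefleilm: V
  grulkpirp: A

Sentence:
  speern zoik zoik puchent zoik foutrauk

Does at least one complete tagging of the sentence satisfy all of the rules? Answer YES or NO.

Candidates per position — 1:speern {A,V}; 2:zoik {C}; 3:zoik {C}; 4:puchent {P}; 5:zoik {C}; 6:foutrauk {P}.
Rule 3 cannot be satisfied by any choice of tags from the lexicon.
So there is no consistent tagging.

NO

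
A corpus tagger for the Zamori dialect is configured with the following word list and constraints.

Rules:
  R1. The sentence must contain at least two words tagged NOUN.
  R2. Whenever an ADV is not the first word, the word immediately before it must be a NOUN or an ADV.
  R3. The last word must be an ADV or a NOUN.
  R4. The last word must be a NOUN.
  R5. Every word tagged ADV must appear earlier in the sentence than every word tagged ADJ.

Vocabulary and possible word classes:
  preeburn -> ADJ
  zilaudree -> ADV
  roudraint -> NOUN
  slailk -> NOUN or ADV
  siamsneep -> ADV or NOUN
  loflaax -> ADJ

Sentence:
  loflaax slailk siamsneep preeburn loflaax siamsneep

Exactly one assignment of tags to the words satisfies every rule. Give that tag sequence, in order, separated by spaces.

Candidates per position — 1:loflaax {ADJ}; 2:slailk {NOUN,ADV}; 3:siamsneep {ADV,NOUN}; 4:preeburn {ADJ}; 5:loflaax {ADJ}; 6:siamsneep {ADV,NOUN}.
Position 2: ADV is ruled out by rule 2; that leaves NOUN.
Position 3: ADV is ruled out by rule 5; that leaves NOUN.
Position 6: ADV is ruled out by rule 2; that leaves NOUN.
That leaves exactly one tagging: ADJ NOUN NOUN ADJ ADJ NOUN.
Rule-by-rule: rule 1 satisfied; rule 2 satisfied; rule 3 satisfied; rule 4 satisfied; rule 5 satisfied.

ADJ NOUN NOUN ADJ ADJ NOUN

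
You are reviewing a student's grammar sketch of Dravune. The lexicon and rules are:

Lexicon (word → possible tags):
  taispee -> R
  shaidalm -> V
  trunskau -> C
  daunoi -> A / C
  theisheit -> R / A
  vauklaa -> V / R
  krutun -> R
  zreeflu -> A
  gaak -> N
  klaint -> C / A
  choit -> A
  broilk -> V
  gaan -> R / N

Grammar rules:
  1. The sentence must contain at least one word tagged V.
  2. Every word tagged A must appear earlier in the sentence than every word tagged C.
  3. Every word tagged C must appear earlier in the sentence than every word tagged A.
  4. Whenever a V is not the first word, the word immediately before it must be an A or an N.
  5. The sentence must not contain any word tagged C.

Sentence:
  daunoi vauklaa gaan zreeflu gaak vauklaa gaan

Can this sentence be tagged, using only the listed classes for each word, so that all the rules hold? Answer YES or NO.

Candidates per position — 1:daunoi {A,C}; 2:vauklaa {V,R}; 3:gaan {R,N}; 4:zreeflu {A}; 5:gaak {N}; 6:vauklaa {V,R}; 7:gaan {R,N}.
One satisfying assignment: A V R A N V N.
Checking: rule 1 ✓; rule 2 ✓; rule 3 ✓; rule 4 ✓; rule 5 ✓.

YES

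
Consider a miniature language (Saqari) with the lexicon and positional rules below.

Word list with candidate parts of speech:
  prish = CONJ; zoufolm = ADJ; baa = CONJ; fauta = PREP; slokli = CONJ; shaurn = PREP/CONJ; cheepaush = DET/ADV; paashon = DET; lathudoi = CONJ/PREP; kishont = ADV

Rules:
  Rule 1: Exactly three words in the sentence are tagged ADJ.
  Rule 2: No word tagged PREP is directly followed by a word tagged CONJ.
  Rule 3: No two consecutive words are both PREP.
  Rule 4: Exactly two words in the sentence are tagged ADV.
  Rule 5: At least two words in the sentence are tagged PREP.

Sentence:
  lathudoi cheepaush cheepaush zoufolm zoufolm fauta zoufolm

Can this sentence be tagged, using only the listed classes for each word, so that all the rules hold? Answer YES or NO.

Candidates per position — 1:lathudoi {CONJ,PREP}; 2:cheepaush {DET,ADV}; 3:cheepaush {DET,ADV}; 4:zoufolm {ADJ}; 5:zoufolm {ADJ}; 6:fauta {PREP}; 7:zoufolm {ADJ}.
One satisfying assignment: PREP ADV ADV ADJ ADJ PREP ADJ.
Check: rule 1 holds; rule 2 holds; rule 3 holds; rule 4 holds; rule 5 holds.

YES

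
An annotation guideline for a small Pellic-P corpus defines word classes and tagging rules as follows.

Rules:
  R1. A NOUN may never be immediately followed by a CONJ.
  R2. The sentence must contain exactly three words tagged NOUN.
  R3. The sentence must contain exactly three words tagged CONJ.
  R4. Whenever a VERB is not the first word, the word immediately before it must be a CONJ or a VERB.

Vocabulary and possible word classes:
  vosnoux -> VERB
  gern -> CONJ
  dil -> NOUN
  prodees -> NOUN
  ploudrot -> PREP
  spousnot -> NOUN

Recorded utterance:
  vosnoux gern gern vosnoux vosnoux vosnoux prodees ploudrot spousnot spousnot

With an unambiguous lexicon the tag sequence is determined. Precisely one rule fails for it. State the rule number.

Fixed tagging: VERB CONJ CONJ VERB VERB VERB NOUN PREP NOUN NOUN.
Checking each rule: R1 pass, R2 pass, R3 fail, R4 pass.
Only rule 3 fails.

3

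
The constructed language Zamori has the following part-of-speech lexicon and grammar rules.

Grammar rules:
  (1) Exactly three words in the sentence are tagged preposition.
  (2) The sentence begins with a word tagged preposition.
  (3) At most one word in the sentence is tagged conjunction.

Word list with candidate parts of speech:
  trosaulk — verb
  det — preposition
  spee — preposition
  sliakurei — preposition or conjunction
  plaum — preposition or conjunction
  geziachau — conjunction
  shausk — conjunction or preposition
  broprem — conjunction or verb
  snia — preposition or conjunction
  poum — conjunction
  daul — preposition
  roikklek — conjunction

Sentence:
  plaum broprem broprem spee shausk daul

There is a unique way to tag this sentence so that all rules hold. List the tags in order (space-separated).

Candidates per position — 1:plaum {preposition,conjunction}; 2:broprem {conjunction,verb}; 3:broprem {conjunction,verb}; 4:spee {preposition}; 5:shausk {conjunction,preposition}; 6:daul {preposition}.
At position 1, choosing conjunction makes rule 2 impossible to satisfy; hence preposition.
At position 5, choosing preposition makes rule 1 impossible to satisfy; hence conjunction.
At position 2, choosing conjunction makes rule 3 impossible to satisfy; hence verb.
At position 3, choosing conjunction makes rule 3 impossible to satisfy; hence verb.
That leaves exactly one tagging: preposition verb verb preposition conjunction preposition.
Rule-by-rule: rule 1 ✓; rule 2 ✓; rule 3 ✓.

preposition verb verb preposition conjunction preposition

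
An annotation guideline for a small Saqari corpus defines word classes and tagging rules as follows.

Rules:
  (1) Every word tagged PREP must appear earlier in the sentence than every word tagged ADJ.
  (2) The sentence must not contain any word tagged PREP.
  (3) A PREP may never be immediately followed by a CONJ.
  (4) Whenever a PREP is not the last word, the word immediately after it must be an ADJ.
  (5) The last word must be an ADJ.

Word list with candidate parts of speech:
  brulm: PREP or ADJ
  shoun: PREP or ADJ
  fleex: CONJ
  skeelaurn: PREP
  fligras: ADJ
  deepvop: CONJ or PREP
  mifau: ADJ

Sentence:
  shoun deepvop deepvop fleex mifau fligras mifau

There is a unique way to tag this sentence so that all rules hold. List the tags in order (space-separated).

Candidates per position — 1:shoun {PREP,ADJ}; 2:deepvop {CONJ,PREP}; 3:deepvop {CONJ,PREP}; 4:fleex {CONJ}; 5:mifau {ADJ}; 6:fligras {ADJ}; 7:mifau {ADJ}.
At position 1, choosing PREP makes rule 2 impossible to satisfy; hence ADJ.
At position 2, choosing PREP makes rule 1 impossible to satisfy; hence CONJ.
At position 3, choosing PREP makes rule 1 impossible to satisfy; hence CONJ.
The only consistent sequence is: ADJ CONJ CONJ CONJ ADJ ADJ ADJ.
Verifying each rule — rule 1 holds; rule 2 holds; rule 3 holds; rule 4 holds; rule 5 holds.

ADJ CONJ CONJ CONJ ADJ ADJ ADJ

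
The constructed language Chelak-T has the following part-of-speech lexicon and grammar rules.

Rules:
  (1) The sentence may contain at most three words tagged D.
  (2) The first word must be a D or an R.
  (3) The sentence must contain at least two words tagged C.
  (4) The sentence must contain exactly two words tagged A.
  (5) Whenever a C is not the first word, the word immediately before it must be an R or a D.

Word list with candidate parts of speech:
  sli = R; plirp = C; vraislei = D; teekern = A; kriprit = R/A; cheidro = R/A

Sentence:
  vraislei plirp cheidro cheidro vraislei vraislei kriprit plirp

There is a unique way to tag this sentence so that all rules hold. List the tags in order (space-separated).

Candidates per position — 1:vraislei {D}; 2:plirp {C}; 3:cheidro {R,A}; 4:cheidro {R,A}; 5:vraislei {D}; 6:vraislei {D}; 7:kriprit {R,A}; 8:plirp {C}.
At position 7, choosing A makes rule 5 impossible to satisfy; hence R.
At position 3, choosing R makes rule 4 impossible to satisfy; hence A.
At position 4, choosing R makes rule 4 impossible to satisfy; hence A.
So the tagging must be: D C A A D D R C.
Rule-by-rule: rule 1 ✓; rule 2 ✓; rule 3 ✓; rule 4 ✓; rule 5 ✓.

D C A A D D R C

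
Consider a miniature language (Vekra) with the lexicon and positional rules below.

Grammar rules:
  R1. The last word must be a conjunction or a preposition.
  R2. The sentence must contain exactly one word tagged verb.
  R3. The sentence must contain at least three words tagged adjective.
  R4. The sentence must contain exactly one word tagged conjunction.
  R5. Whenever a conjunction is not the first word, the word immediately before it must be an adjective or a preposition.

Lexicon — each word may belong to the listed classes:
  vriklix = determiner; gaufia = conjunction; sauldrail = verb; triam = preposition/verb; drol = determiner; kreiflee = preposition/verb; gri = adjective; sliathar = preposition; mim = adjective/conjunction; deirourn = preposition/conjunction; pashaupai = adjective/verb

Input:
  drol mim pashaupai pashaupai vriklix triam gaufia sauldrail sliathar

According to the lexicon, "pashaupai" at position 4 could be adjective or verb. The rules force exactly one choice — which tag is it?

adjective

Candidates per position — 1:drol {determiner}; 2:mim {adjective,conjunction}; 3:pashaupai {adjective,verb}; 4:pashaupai {adjective,verb}; 5:vriklix {determiner}; 6:triam {preposition,verb}; 7:gaufia {conjunction}; 8:sauldrail {verb}; 9:sliathar {preposition}.
Word 2 cannot be conjunction — rule 3 would then fail for every completion. It is adjective.
Word 3 cannot be verb — rule 2 would then fail for every completion. It is adjective.
Word 4 cannot be verb — rule 2 would then fail for every completion. It is adjective.
Word 6 cannot be verb — rule 2 would then fail for every completion. It is preposition.
The unique satisfying tagging is: determiner adjective adjective adjective determiner preposition conjunction verb preposition.
Rule-by-rule: rule 1 ok; rule 2 ok; rule 3 ok; rule 4 ok; rule 5 ok.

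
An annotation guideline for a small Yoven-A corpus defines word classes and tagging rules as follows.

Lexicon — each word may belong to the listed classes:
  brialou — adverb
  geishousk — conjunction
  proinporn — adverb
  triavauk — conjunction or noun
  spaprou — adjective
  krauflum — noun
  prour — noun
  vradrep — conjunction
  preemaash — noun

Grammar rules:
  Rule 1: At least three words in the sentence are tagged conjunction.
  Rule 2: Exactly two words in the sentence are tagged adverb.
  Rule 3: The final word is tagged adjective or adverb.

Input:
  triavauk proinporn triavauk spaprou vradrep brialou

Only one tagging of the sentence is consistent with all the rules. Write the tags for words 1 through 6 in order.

conjunction adverb conjunction adjective conjunction adverb

Candidates per position — 1:triavauk {conjunction,noun}; 2:proinporn {adverb}; 3:triavauk {conjunction,noun}; 4:spaprou {adjective}; 5:vradrep {conjunction}; 6:brialou {adverb}.
At position 1, choosing noun makes rule 1 impossible to satisfy; hence conjunction.
At position 3, choosing noun makes rule 1 impossible to satisfy; hence conjunction.
That leaves exactly one tagging: conjunction adverb conjunction adjective conjunction adverb.
Checking: rule 1 holds; rule 2 holds; rule 3 holds.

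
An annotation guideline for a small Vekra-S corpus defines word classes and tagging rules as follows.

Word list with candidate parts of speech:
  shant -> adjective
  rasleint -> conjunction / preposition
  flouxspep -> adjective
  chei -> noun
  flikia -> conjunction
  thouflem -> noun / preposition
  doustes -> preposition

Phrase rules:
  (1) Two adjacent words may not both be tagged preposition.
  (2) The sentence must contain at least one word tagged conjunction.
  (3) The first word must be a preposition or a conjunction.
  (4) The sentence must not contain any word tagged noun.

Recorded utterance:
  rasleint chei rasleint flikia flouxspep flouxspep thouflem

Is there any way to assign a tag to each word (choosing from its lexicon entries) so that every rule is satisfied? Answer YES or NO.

NO

Candidates per position — 1:rasleint {conjunction,preposition}; 2:chei {noun}; 3:rasleint {conjunction,preposition}; 4:flikia {conjunction}; 5:flouxspep {adjective}; 6:flouxspep {adjective}; 7:thouflem {noun,preposition}.
Rule 4 cannot be satisfied by any choice of tags from the lexicon.
So there is no consistent tagging.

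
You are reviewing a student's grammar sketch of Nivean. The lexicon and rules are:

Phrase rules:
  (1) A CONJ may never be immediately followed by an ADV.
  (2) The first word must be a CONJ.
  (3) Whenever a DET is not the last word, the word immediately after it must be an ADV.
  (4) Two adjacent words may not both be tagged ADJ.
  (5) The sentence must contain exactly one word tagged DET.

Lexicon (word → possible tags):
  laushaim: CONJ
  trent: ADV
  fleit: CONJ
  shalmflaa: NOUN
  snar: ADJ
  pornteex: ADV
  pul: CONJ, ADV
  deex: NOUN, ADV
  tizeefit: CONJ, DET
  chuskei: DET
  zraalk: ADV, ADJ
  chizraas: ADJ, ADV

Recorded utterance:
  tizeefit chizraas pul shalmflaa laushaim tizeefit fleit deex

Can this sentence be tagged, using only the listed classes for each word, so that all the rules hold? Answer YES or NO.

NO

Candidates per position — 1:tizeefit {CONJ,DET}; 2:chizraas {ADJ,ADV}; 3:pul {CONJ,ADV}; 4:shalmflaa {NOUN}; 5:laushaim {CONJ}; 6:tizeefit {CONJ,DET}; 7:fleit {CONJ}; 8:deex {NOUN,ADV}.
Every candidate sequence violates at least one rule; no consistent tagging exists.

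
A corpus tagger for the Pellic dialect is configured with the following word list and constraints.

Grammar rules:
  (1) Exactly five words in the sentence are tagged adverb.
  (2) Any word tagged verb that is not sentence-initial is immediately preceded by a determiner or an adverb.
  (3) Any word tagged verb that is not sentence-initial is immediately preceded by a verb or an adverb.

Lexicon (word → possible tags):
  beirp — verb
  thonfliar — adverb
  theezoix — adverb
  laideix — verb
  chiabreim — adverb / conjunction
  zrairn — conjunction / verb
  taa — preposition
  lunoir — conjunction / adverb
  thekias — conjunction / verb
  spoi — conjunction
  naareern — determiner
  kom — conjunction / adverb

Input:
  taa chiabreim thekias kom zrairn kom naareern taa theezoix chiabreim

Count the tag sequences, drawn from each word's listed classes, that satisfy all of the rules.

Candidates per position — 1:taa {preposition}; 2:chiabreim {adverb,conjunction}; 3:thekias {conjunction,verb}; 4:kom {conjunction,adverb}; 5:zrairn {conjunction,verb}; 6:kom {conjunction,adverb}; 7:naareern {determiner}; 8:taa {preposition}; 9:theezoix {adverb}; 10:chiabreim {adverb,conjunction}.
There are 64 candidate sequences in total.
The sequences that satisfy every rule: preposition adverb conjunction adverb conjunction adverb determiner preposition adverb adverb; preposition adverb conjunction adverb verb adverb determiner preposition adverb adverb; preposition adverb verb adverb conjunction adverb determiner preposition adverb adverb; preposition adverb verb adverb verb adverb determiner preposition adverb adverb.
Count = 4.

4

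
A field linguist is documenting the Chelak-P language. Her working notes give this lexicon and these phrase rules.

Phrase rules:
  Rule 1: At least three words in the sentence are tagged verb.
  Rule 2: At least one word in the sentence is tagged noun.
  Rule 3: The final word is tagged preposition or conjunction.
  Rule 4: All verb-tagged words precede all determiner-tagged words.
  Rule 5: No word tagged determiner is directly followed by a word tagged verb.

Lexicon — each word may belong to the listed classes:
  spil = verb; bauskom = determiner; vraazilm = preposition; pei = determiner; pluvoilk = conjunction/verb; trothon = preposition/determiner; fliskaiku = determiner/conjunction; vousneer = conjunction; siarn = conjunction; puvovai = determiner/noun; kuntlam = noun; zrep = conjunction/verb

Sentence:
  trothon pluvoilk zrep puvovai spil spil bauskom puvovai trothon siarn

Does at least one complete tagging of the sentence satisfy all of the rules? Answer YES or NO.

YES

Candidates per position — 1:trothon {preposition,determiner}; 2:pluvoilk {conjunction,verb}; 3:zrep {conjunction,verb}; 4:puvovai {determiner,noun}; 5:spil {verb}; 6:spil {verb}; 7:bauskom {determiner}; 8:puvovai {determiner,noun}; 9:trothon {preposition,determiner}; 10:siarn {conjunction}.
One satisfying assignment: preposition verb conjunction noun verb verb determiner determiner determiner conjunction.
Checking: rule 1 satisfied; rule 2 satisfied; rule 3 satisfied; rule 4 satisfied; rule 5 satisfied.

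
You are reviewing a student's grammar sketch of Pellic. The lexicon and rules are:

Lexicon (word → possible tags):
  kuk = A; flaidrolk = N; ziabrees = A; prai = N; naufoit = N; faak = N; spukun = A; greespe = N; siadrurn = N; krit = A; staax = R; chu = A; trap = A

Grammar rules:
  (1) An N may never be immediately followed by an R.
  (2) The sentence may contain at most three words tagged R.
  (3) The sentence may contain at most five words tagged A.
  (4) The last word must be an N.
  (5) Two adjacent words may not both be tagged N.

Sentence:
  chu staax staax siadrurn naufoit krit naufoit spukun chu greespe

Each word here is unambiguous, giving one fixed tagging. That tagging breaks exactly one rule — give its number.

5

Fixed tagging: A R R N N A N A A N.
Checking each rule: R1 ok, R2 ok, R3 ok, R4 ok, R5 fails.
Only rule 5 fails.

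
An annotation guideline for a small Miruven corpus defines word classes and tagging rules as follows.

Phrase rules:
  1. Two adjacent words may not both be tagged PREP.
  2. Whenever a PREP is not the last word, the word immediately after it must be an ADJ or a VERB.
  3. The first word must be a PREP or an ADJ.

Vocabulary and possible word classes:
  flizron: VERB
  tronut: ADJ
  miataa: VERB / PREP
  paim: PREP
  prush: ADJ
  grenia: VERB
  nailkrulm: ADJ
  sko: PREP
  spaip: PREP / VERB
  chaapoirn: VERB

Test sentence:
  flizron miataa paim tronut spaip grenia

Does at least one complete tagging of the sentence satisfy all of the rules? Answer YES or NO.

Candidates per position — 1:flizron {VERB}; 2:miataa {VERB,PREP}; 3:paim {PREP}; 4:tronut {ADJ}; 5:spaip {PREP,VERB}; 6:grenia {VERB}.
Rule 3 cannot be satisfied by any choice of tags from the lexicon.
So there is no consistent tagging.

NO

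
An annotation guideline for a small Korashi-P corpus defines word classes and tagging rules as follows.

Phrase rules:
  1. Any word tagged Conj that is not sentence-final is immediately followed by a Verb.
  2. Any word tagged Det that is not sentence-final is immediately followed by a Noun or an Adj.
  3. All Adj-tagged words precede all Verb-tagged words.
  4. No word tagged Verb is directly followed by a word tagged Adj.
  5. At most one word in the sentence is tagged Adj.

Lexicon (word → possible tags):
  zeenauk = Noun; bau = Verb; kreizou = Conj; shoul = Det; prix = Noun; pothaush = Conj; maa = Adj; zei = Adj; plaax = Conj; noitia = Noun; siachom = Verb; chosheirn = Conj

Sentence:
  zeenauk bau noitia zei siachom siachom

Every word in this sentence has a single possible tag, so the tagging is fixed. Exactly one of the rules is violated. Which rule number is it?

3

Fixed tagging: Noun Verb Noun Adj Verb Verb.
Checking each rule: R1 ok, R2 ok, R3 fails, R4 ok, R5 ok.
Only rule 3 fails.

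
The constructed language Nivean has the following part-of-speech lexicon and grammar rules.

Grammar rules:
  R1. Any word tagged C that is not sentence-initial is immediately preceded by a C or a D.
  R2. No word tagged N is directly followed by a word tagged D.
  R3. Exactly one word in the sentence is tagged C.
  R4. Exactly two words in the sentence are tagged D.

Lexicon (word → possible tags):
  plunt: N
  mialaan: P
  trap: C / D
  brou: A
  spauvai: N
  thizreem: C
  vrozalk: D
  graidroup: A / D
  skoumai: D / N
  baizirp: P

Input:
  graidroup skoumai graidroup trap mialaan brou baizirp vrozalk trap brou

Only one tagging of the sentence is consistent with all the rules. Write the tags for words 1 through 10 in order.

Candidates per position — 1:graidroup {A,D}; 2:skoumai {D,N}; 3:graidroup {A,D}; 4:trap {C,D}; 5:mialaan {P}; 6:brou {A}; 7:baizirp {P}; 8:vrozalk {D}; 9:trap {C,D}; 10:brou {A}.
The remaining ambiguous positions (1, 2, 3, 4, 9) are resolved jointly — only one combination satisfies every rule.
So the tagging must be: A N A D P A P D C A.
Checking: rule 1 ✓; rule 2 ✓; rule 3 ✓; rule 4 ✓.

A N A D P A P D C A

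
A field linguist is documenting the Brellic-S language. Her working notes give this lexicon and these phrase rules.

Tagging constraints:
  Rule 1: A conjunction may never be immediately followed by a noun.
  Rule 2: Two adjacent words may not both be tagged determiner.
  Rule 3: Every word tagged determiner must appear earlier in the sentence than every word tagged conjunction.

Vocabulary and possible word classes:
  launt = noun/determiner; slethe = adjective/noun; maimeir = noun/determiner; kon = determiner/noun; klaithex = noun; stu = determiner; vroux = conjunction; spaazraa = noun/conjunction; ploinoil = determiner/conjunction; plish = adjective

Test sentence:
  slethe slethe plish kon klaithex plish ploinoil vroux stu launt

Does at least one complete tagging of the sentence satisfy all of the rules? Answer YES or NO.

NO

Candidates per position — 1:slethe {adjective,noun}; 2:slethe {adjective,noun}; 3:plish {adjective}; 4:kon {determiner,noun}; 5:klaithex {noun}; 6:plish {adjective}; 7:ploinoil {determiner,conjunction}; 8:vroux {conjunction}; 9:stu {determiner}; 10:launt {noun,determiner}.
Rule 3 cannot be satisfied by any choice of tags from the lexicon.
So there is no consistent tagging.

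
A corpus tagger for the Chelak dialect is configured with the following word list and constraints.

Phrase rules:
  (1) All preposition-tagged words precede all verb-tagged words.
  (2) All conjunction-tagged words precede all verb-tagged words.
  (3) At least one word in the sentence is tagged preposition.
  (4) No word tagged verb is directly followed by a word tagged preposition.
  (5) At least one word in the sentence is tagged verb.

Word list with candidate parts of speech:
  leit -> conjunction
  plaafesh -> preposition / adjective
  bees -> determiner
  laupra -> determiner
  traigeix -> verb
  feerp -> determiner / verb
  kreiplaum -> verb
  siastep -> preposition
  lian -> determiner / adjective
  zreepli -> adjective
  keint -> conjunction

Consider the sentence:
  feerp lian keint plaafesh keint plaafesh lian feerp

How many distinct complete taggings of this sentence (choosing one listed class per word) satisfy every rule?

12

Candidates per position — 1:feerp {determiner,verb}; 2:lian {determiner,adjective}; 3:keint {conjunction}; 4:plaafesh {preposition,adjective}; 5:keint {conjunction}; 6:plaafesh {preposition,adjective}; 7:lian {determiner,adjective}; 8:feerp {determiner,verb}.
There are 64 candidate sequences in total.
Checking each against the rules leaves 12 sequences.
Count = 12.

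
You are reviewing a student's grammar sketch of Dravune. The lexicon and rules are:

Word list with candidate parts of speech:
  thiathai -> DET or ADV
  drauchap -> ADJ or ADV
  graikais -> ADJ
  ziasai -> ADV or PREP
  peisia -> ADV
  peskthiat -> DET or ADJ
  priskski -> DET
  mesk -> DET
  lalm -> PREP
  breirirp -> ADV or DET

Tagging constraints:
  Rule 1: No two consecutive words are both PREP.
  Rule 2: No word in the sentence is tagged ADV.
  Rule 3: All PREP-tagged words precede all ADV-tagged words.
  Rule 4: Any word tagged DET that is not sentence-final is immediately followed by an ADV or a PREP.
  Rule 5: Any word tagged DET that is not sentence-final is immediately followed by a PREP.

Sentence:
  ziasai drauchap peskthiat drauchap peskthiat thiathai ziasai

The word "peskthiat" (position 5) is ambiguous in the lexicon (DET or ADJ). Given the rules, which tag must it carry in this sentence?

ADJ

Candidates per position — 1:ziasai {ADV,PREP}; 2:drauchap {ADJ,ADV}; 3:peskthiat {DET,ADJ}; 4:drauchap {ADJ,ADV}; 5:peskthiat {DET,ADJ}; 6:thiathai {DET,ADV}; 7:ziasai {ADV,PREP}.
If word 1 were ADV, no tagging could satisfy rule 2; so word 1 is PREP.
If word 2 were ADV, no tagging could satisfy rule 2; so word 2 is ADJ.
If word 3 were DET, no tagging could satisfy rule 5; so word 3 is ADJ.
If word 4 were ADV, no tagging could satisfy rule 2; so word 4 is ADJ.
If word 5 were DET, no tagging could satisfy rule 5; so word 5 is ADJ.
If word 6 were ADV, no tagging could satisfy rule 2; so word 6 is DET.
If word 7 were ADV, no tagging could satisfy rule 2; so word 7 is PREP.
The only consistent sequence is: PREP ADJ ADJ ADJ ADJ DET PREP.
Checking: rule 1 ✓; rule 2 ✓; rule 3 ✓; rule 4 ✓; rule 5 ✓.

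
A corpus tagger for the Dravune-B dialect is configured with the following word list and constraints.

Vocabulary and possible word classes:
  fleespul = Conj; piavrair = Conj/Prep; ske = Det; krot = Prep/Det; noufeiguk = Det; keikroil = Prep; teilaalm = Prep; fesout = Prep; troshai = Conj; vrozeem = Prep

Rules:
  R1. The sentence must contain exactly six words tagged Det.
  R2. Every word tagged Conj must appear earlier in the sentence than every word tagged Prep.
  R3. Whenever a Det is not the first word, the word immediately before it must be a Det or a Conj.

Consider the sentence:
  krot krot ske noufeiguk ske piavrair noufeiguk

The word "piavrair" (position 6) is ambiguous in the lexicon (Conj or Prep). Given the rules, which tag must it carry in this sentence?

Conj

Candidates per position — 1:krot {Prep,Det}; 2:krot {Prep,Det}; 3:ske {Det}; 4:noufeiguk {Det}; 5:ske {Det}; 6:piavrair {Conj,Prep}; 7:noufeiguk {Det}.
At position 1, choosing Prep makes rule 1 impossible to satisfy; hence Det.
At position 2, choosing Prep makes rule 1 impossible to satisfy; hence Det.
At position 6, choosing Prep makes rule 3 impossible to satisfy; hence Conj.
The unique satisfying tagging is: Det Det Det Det Det Conj Det.
Checking: rule 1 ✓; rule 2 ✓; rule 3 ✓.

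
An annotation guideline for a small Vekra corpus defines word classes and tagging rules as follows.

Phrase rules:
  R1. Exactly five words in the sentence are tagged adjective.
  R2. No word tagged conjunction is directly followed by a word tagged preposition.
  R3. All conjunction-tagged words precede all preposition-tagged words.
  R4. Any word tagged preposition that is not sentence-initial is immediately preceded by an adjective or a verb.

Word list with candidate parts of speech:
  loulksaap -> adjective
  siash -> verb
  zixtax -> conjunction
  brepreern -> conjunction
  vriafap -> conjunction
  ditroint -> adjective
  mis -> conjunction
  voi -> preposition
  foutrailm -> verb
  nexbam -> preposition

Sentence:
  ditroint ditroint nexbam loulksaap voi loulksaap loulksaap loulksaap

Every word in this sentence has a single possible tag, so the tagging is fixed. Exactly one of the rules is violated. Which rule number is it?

Fixed tagging: adjective adjective preposition adjective preposition adjective adjective adjective.
Applying the rules: R1 fails, R2 ok, R3 ok, R4 ok.
Only rule 1 fails.

1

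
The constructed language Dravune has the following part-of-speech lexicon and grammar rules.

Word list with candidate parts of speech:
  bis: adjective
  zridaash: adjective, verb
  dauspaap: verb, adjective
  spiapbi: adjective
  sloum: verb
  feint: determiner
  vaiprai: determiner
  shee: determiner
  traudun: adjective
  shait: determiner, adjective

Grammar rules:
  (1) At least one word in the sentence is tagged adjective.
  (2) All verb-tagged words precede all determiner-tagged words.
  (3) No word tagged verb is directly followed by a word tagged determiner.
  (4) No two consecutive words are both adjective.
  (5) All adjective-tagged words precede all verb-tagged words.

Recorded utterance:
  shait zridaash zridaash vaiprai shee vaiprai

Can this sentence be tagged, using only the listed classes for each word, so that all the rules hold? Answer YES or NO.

Candidates per position — 1:shait {determiner,adjective}; 2:zridaash {adjective,verb}; 3:zridaash {adjective,verb}; 4:vaiprai {determiner}; 5:shee {determiner}; 6:vaiprai {determiner}.
Every candidate sequence violates at least one rule; no consistent tagging exists.

NO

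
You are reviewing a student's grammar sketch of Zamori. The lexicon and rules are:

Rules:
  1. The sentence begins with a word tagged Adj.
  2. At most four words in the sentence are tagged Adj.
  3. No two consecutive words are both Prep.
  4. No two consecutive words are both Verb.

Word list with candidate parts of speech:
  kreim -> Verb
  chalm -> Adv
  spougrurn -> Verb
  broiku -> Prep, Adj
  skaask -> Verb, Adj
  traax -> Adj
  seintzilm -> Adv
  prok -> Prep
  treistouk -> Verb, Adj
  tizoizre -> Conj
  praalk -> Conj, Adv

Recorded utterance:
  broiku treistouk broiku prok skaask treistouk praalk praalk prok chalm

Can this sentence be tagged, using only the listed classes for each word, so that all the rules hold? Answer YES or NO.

Candidates per position — 1:broiku {Prep,Adj}; 2:treistouk {Verb,Adj}; 3:broiku {Prep,Adj}; 4:prok {Prep}; 5:skaask {Verb,Adj}; 6:treistouk {Verb,Adj}; 7:praalk {Conj,Adv}; 8:praalk {Conj,Adv}; 9:prok {Prep}; 10:chalm {Adv}.
One satisfying assignment: Adj Verb Adj Prep Adj Adj Conj Conj Prep Adv.
Rule-by-rule: rule 1 ✓; rule 2 ✓; rule 3 ✓; rule 4 ✓.

YES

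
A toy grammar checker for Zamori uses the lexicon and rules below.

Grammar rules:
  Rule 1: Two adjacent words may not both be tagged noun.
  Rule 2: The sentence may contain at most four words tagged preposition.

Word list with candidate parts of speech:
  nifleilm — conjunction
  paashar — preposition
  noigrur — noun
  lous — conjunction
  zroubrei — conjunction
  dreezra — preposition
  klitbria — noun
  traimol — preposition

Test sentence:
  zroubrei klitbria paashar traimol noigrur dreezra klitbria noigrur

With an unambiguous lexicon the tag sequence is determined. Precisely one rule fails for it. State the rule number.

Fixed tagging: conjunction noun preposition preposition noun preposition noun noun.
Applying the rules: R1 ✗, R2 ✓.
Only rule 1 fails.

1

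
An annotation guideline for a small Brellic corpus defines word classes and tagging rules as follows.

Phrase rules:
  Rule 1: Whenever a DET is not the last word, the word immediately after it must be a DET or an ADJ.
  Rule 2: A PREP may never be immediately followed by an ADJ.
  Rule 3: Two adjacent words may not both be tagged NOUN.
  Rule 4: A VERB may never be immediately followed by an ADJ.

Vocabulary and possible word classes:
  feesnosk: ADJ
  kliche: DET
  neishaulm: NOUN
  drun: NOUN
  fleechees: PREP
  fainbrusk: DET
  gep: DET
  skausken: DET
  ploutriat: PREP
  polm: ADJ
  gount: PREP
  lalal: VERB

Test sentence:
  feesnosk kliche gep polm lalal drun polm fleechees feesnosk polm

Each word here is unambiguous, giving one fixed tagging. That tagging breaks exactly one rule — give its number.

Fixed tagging: ADJ DET DET ADJ VERB NOUN ADJ PREP ADJ ADJ.
Applying the rules: R1 ✓, R2 ✗, R3 ✓, R4 ✓.
Only rule 2 fails.

2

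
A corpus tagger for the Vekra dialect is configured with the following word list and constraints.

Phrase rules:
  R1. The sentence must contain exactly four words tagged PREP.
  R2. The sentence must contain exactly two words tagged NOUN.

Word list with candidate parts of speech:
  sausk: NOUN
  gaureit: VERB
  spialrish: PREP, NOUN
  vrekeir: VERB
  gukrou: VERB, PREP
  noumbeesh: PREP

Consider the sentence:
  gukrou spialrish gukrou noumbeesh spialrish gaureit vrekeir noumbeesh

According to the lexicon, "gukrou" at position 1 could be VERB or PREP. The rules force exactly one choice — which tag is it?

Candidates per position — 1:gukrou {VERB,PREP}; 2:spialrish {PREP,NOUN}; 3:gukrou {VERB,PREP}; 4:noumbeesh {PREP}; 5:spialrish {PREP,NOUN}; 6:gaureit {VERB}; 7:vrekeir {VERB}; 8:noumbeesh {PREP}.
Word 2 cannot be PREP — rule 2 would then fail for every completion. It is NOUN.
Word 5 cannot be PREP — rule 2 would then fail for every completion. It is NOUN.
Word 1 cannot be VERB — rule 1 would then fail for every completion. It is PREP.
Word 3 cannot be VERB — rule 1 would then fail for every completion. It is PREP.
So the tagging must be: PREP NOUN PREP PREP NOUN VERB VERB PREP.
Check: rule 1 holds; rule 2 holds.

PREP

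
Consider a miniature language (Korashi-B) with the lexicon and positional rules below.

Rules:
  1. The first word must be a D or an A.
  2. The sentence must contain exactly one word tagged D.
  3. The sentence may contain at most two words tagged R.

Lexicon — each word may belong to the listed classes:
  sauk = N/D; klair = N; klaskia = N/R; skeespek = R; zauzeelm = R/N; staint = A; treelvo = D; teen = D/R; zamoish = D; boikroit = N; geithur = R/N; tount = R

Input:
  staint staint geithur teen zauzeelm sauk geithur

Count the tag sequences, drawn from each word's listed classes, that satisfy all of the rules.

11

Candidates per position — 1:staint {A}; 2:staint {A}; 3:geithur {R,N}; 4:teen {D,R}; 5:zauzeelm {R,N}; 6:sauk {N,D}; 7:geithur {R,N}.
There are 32 candidate sequences in total.
Checking each against the rules leaves 11 sequences.
Count = 11.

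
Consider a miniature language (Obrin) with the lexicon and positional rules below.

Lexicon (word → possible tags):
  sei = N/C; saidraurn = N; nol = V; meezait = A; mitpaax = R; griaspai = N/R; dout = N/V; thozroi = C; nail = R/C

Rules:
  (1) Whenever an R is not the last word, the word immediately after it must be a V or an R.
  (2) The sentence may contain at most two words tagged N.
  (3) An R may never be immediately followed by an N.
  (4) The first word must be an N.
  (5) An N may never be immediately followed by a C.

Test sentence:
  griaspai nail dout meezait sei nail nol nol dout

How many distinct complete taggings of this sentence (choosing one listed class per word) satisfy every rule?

Candidates per position — 1:griaspai {N,R}; 2:nail {R,C}; 3:dout {N,V}; 4:meezait {A}; 5:sei {N,C}; 6:nail {R,C}; 7:nol {V}; 8:nol {V}; 9:dout {N,V}.
There are 64 candidate sequences in total.
The sequences that satisfy every rule: N R V A N R V V V; N R V A C R V V N; N R V A C R V V V; N R V A C C V V N; N R V A C C V V V.
Count = 5.

5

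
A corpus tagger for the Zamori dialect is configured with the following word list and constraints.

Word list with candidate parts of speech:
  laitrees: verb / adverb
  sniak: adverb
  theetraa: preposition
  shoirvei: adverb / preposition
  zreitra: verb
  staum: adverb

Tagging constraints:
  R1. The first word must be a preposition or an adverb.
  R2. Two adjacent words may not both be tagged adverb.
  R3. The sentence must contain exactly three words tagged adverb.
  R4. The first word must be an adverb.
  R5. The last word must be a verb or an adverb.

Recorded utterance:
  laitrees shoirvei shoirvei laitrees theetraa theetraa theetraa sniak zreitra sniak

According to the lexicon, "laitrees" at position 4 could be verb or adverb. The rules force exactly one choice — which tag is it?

verb

Candidates per position — 1:laitrees {verb,adverb}; 2:shoirvei {adverb,preposition}; 3:shoirvei {adverb,preposition}; 4:laitrees {verb,adverb}; 5:theetraa {preposition}; 6:theetraa {preposition}; 7:theetraa {preposition}; 8:sniak {adverb}; 9:zreitra {verb}; 10:sniak {adverb}.
At position 1, choosing verb makes rule 1 impossible to satisfy; hence adverb.
At position 2, choosing adverb makes rule 2 impossible to satisfy; hence preposition.
At position 3, choosing adverb makes rule 3 impossible to satisfy; hence preposition.
At position 4, choosing adverb makes rule 3 impossible to satisfy; hence verb.
That leaves exactly one tagging: adverb preposition preposition verb preposition preposition preposition adverb verb adverb.
Rule-by-rule: rule 1 satisfied; rule 2 satisfied; rule 3 satisfied; rule 4 satisfied; rule 5 satisfied.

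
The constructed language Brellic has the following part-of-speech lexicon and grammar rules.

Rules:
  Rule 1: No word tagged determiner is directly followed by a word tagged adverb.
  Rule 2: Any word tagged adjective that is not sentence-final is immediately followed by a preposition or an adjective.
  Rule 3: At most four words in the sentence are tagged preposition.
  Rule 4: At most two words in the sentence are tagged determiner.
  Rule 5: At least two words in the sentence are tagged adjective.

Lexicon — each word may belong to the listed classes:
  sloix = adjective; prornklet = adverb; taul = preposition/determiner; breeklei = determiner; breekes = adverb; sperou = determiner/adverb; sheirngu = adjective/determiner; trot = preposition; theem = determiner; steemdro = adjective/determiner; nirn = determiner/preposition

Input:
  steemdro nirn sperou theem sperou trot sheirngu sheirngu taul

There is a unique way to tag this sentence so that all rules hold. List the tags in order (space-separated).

adjective preposition adverb determiner determiner preposition adjective adjective preposition

Candidates per position — 1:steemdro {adjective,determiner}; 2:nirn {determiner,preposition}; 3:sperou {determiner,adverb}; 4:theem {determiner}; 5:sperou {determiner,adverb}; 6:trot {preposition}; 7:sheirngu {adjective,determiner}; 8:sheirngu {adjective,determiner}; 9:taul {preposition,determiner}.
If word 5 were adverb, no tagging could satisfy rule 1; so word 5 is determiner.
If word 7 were determiner, no tagging could satisfy rule 4; so word 7 is adjective.
If word 8 were determiner, no tagging could satisfy rule 2; so word 8 is adjective.
If word 9 were determiner, no tagging could satisfy rule 2; so word 9 is preposition.
If word 1 were determiner, no tagging could satisfy rule 4; so word 1 is adjective.
If word 2 were determiner, no tagging could satisfy rule 2; so word 2 is preposition.
If word 3 were determiner, no tagging could satisfy rule 4; so word 3 is adverb.
So the tagging must be: adjective preposition adverb determiner determiner preposition adjective adjective preposition.
Verifying each rule — rule 1 ✓; rule 2 ✓; rule 3 ✓; rule 4 ✓; rule 5 ✓.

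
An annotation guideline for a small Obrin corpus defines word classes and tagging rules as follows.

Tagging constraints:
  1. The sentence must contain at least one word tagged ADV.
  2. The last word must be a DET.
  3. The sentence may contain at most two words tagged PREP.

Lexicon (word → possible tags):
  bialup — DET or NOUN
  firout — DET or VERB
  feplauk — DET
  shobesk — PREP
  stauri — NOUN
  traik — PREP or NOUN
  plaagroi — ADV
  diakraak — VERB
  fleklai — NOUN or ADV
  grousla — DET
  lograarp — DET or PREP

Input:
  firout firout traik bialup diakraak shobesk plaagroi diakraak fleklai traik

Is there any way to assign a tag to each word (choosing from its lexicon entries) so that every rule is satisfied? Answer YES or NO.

Candidates per position — 1:firout {DET,VERB}; 2:firout {DET,VERB}; 3:traik {PREP,NOUN}; 4:bialup {DET,NOUN}; 5:diakraak {VERB}; 6:shobesk {PREP}; 7:plaagroi {ADV}; 8:diakraak {VERB}; 9:fleklai {NOUN,ADV}; 10:traik {PREP,NOUN}.
Rule 2 cannot be satisfied by any choice of tags from the lexicon.
So there is no consistent tagging.

NO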